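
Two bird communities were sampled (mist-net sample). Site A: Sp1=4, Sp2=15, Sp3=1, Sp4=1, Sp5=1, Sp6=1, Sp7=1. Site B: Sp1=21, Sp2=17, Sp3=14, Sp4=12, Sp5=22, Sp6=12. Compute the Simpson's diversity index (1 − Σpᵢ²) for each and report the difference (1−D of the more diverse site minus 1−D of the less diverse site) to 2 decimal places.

0.25

Site A: N=24, proportions 0.1667, 0.625, 0.0417, 0.0417, 0.0417, 0.0417, 0.0417, giving 1−D = 0.5729 (working shown to 4 dp, full precision carried).
Site B: N=98, proportions 0.2143, 0.1735, 0.1429, 0.1224, 0.2245, 0.1224, giving 1−D = 0.8232.
Difference = |0.5729 − 0.8232| = 0.2503, i.e. 0.25 to 2 decimal places.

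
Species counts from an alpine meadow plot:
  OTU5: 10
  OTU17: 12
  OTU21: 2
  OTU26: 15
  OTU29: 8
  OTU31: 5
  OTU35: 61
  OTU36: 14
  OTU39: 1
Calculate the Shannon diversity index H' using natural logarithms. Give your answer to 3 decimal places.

1.670

Total N = 10+12+2+15+8+5+61+14+1 = 128, so the proportions are 0.07812, 0.09375, 0.01562, 0.11719, 0.0625, 0.03906, 0.47656, 0.10938, 0.00781 (working shown to 5 dp, full precision carried).
Each pᵢ ln pᵢ term: 0.07812×(-2.54945)=-0.19918, 0.09375×(-2.36712)=-0.22192, 0.01562×(-4.15888)=-0.06498, 0.11719×(-2.14398)=-0.25125, 0.0625×(-2.77259)=-0.17329, 0.03906×(-3.24259)=-0.12666, 0.47656×(-0.74116)=-0.35321, 0.10938×(-2.21297)=-0.24204, 0.00781×(-4.85203)=-0.03791.
Sum = -1.67043, so H' = 1.670.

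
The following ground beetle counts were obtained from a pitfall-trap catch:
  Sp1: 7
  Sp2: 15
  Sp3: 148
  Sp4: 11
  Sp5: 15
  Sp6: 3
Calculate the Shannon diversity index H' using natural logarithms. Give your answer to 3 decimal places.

Total N = 7+15+148+11+15+3 = 199, so the proportions are 0.03518, 0.07538, 0.74372, 0.05528, 0.07538, 0.01508 (working shown to 5 dp, full precision carried).
Each pᵢ ln pᵢ term: 0.03518×(-3.34739)=-0.11775, 0.07538×(-2.58525)=-0.19487, 0.74372×(-0.29609)=-0.22021, 0.05528×(-2.89541)=-0.16005, 0.07538×(-2.58525)=-0.19487, 0.01508×(-4.19469)=-0.06324.
Sum = -0.95098, so H' = 0.951.

0.951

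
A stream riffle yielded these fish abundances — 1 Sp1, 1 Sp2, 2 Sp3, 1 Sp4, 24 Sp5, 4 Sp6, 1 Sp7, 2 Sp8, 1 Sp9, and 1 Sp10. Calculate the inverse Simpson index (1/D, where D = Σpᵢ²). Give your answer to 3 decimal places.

Total N = 1+1+2+1+24+4+1+2+1+1 = 38, so the proportions are 0.026316, 0.026316, 0.052632, 0.026316, 0.631579, 0.105263, 0.026316, 0.052632, 0.026316, 0.026316 (working shown to 6 dp, full precision carried).
D = 0.026316² + 0.026316² + 0.052632² + 0.026316² + 0.631579² + 0.105263² + 0.026316² + 0.052632² + 0.026316² + 0.026316² = 0.000693 + 0.000693 + 0.002770 + 0.000693 + 0.398892 + 0.011080 + 0.000693 + 0.002770 + 0.000693 + 0.000693 = 0.419668.
So 1/D = 2.38284, i.e. 2.383 to 3 decimal places.

2.383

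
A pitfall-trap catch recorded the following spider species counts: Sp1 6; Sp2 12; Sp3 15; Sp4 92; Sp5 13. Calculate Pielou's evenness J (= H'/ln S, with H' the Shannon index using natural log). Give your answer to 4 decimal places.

Total N = 6+12+15+92+13 = 138, so the proportions are 0.043478, 0.086957, 0.108696, 0.666667, 0.094203 (working shown to 6 dp, full precision carried).
H' = −Σ pᵢ ln pᵢ = −((-0.136326) + (-0.212378) + (-0.241218) + (-0.270310) + (-0.222536)) = 1.082768.
With S = 5 species, ln S = 1.609438, so J = 1.082768/1.609438 = 0.672761, i.e. 0.6728 to 4 decimal places.

0.6728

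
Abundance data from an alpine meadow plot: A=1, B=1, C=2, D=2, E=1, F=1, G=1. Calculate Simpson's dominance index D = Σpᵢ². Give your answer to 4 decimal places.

0.1605

Total N = 1+1+2+2+1+1+1 = 9, so the proportions are 0.111111, 0.111111, 0.222222, 0.222222, 0.111111, 0.111111, 0.111111 (working shown to 6 dp, full precision carried).
D = 0.111111² + 0.111111² + 0.222222² + 0.222222² + 0.111111² + 0.111111² + 0.111111² = 0.012346 + 0.012346 + 0.049383 + 0.049383 + 0.012346 + 0.012346 + 0.012346 = 0.160494.
To 4 decimal places, D = 0.1605.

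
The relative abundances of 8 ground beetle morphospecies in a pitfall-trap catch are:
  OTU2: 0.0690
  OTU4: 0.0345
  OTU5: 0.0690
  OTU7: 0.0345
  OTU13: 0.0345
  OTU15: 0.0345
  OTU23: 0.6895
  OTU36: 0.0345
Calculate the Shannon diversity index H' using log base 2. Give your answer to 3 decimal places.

1.740

Each pᵢ log₂ pᵢ term (working shown to 5 dp, full precision carried): 0.069×(-3.85726)=-0.26615, 0.0345×(-4.85726)=-0.16758, 0.069×(-3.85726)=-0.26615, 0.0345×(-4.85726)=-0.16758, 0.0345×(-4.85726)=-0.16758, 0.0345×(-4.85726)=-0.16758, 0.6895×(-0.53638)=-0.36983, 0.0345×(-4.85726)=-0.16758.
Sum = -1.74001, so H' = 1.740.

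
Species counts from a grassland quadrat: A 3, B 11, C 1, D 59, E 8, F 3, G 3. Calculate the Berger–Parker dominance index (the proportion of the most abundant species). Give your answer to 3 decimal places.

0.670

Total N = 3+11+1+59+8+3+3 = 88, so the proportions are 0.03409, 0.125, 0.01136, 0.67045, 0.09091, 0.03409, 0.03409 (working shown to 5 dp, full precision carried).
The largest proportion is 0.67045, i.e. d = 0.670 to 3 decimal places.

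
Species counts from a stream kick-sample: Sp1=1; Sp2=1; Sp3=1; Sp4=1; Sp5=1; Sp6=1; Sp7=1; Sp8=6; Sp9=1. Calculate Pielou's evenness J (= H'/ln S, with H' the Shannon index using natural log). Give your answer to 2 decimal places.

Total N = 1+1+1+1+1+1+1+6+1 = 14, so the proportions are 0.0714, 0.0714, 0.0714, 0.0714, 0.0714, 0.0714, 0.0714, 0.4286, 0.0714 (working shown to 4 dp, full precision carried).
H' = −Σ pᵢ ln pᵢ = −((-0.1885) + (-0.1885) + (-0.1885) + (-0.1885) + (-0.1885) + (-0.1885) + (-0.1885) + (-0.3631) + (-0.1885)) = 1.8712.
With S = 9 species, ln S = 2.1972, so J = 1.8712/2.1972 = 0.8516, i.e. 0.85 to 2 decimal places.

0.85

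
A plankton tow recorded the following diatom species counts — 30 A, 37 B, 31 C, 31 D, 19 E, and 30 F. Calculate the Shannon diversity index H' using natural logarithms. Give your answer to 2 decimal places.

1.77

Total N = 30+37+31+31+19+30 = 178, so the proportions are 0.1685, 0.2079, 0.1742, 0.1742, 0.1067, 0.1685 (working shown to 4 dp, full precision carried).
Each pᵢ ln pᵢ term: 0.1685×(-1.7806)=-0.3001, 0.2079×(-1.5709)=-0.3265, 0.1742×(-1.7478)=-0.3044, 0.1742×(-1.7478)=-0.3044, 0.1067×(-2.2373)=-0.2388, 0.1685×(-1.7806)=-0.3001.
Sum = -1.7743, so H' = 1.77.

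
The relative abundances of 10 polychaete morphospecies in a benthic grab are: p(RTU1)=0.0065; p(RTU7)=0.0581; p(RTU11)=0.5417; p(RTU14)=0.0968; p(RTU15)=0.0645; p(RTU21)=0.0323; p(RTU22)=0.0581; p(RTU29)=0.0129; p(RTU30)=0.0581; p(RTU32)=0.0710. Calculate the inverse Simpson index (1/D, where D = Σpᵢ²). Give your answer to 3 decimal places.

3.092

D = 0.0065² + 0.0581² + 0.5417² + 0.0968² + 0.0645² + 0.0323² + 0.0581² + 0.0129² + 0.0581² + 0.071² = 0.000042 + 0.003376 + 0.293439 + 0.009370 + 0.004160 + 0.001043 + 0.003376 + 0.000166 + 0.003376 + 0.005041 = 0.323389 (working shown to 6 dp, full precision carried).
So 1/D = 3.09225, i.e. 3.092 to 3 decimal places.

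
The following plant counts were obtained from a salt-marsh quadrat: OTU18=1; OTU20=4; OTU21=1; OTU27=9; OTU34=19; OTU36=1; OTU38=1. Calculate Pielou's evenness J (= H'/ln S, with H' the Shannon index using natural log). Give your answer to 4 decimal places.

0.6815

Total N = 1+4+1+9+19+1+1 = 36, so the proportions are 0.027778, 0.111111, 0.027778, 0.25, 0.527778, 0.027778, 0.027778 (working shown to 6 dp, full precision carried).
H' = −Σ pᵢ ln pᵢ = −((-0.099542) + (-0.244136) + (-0.099542) + (-0.346574) + (-0.337292) + (-0.099542) + (-0.099542)) = 1.326171.
With S = 7 species, ln S = 1.945910, so J = 1.326171/1.945910 = 0.681517, i.e. 0.6815 to 4 decimal places.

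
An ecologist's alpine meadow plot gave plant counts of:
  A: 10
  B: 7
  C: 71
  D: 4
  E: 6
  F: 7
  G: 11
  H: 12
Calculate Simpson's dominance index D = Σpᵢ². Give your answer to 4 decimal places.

Total N = 10+7+71+4+6+7+11+12 = 128, so the proportions are 0.078125, 0.054688, 0.554688, 0.03125, 0.046875, 0.054688, 0.085938, 0.09375 (working shown to 6 dp, full precision carried).
D = 0.078125² + 0.054688² + 0.554688² + 0.03125² + 0.046875² + 0.054688² + 0.085938² + 0.09375² = 0.006104 + 0.002991 + 0.307678 + 0.000977 + 0.002197 + 0.002991 + 0.007385 + 0.008789 = 0.339111.
To 4 decimal places, D = 0.3391.

0.3391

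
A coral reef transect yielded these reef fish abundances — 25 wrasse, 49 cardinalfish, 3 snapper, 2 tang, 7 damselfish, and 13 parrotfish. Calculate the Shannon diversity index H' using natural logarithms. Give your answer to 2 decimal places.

Total N = 25+49+3+2+7+13 = 99, so the proportions are 0.2525, 0.4949, 0.0303, 0.0202, 0.0707, 0.1313 (working shown to 4 dp, full precision carried).
Each pᵢ ln pᵢ term: 0.2525×(-1.3762)=-0.3475, 0.4949×(-0.7033)=-0.3481, 0.0303×(-3.4965)=-0.1060, 0.0202×(-3.9020)=-0.0788, 0.0707×(-2.6492)=-0.1873, 0.1313×(-2.0302)=-0.2666.
Sum = -1.3343, so H' = 1.33.

1.33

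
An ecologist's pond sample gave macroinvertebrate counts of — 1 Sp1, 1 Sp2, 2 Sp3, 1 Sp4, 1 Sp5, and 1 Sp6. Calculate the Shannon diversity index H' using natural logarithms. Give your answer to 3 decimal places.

Total N = 1+1+2+1+1+1 = 7, so the proportions are 0.14286, 0.14286, 0.28571, 0.14286, 0.14286, 0.14286 (working shown to 5 dp, full precision carried).
Each pᵢ ln pᵢ term: 0.14286×(-1.94591)=-0.27799, 0.14286×(-1.94591)=-0.27799, 0.28571×(-1.25276)=-0.35793, 0.14286×(-1.94591)=-0.27799, 0.14286×(-1.94591)=-0.27799, 0.14286×(-1.94591)=-0.27799.
Sum = -1.74787, so H' = 1.748.

1.748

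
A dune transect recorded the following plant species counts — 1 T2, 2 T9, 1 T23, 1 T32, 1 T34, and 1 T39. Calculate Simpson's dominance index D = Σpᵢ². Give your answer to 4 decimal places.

Total N = 1+2+1+1+1+1 = 7, so the proportions are 0.142857, 0.285714, 0.142857, 0.142857, 0.142857, 0.142857 (working shown to 6 dp, full precision carried).
D = 0.142857² + 0.285714² + 0.142857² + 0.142857² + 0.142857² + 0.142857² = 0.020408 + 0.081633 + 0.020408 + 0.020408 + 0.020408 + 0.020408 = 0.183673.
To 4 decimal places, D = 0.1837.

0.1837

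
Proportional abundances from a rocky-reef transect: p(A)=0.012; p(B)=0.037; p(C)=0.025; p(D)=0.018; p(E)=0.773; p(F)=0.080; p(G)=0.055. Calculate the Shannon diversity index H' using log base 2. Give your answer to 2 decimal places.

1.30

Each pᵢ log₂ pᵢ term (working shown to 4 dp, full precision carried): 0.012×(-6.3808)=-0.0766, 0.037×(-4.7563)=-0.1760, 0.025×(-5.3219)=-0.1330, 0.018×(-5.7959)=-0.1043, 0.773×(-0.3715)=-0.2871, 0.08×(-3.6439)=-0.2915, 0.055×(-4.1844)=-0.2301.
Sum = -1.2987, so H' = 1.30.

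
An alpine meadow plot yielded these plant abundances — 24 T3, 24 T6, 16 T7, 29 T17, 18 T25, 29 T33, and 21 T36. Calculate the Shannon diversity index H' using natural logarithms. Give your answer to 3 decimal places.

1.925

Total N = 24+24+16+29+18+29+21 = 161, so the proportions are 0.14907, 0.14907, 0.09938, 0.18012, 0.1118, 0.18012, 0.13043 (working shown to 5 dp, full precision carried).
Each pᵢ ln pᵢ term: 0.14907×(-1.90335)=-0.28373, 0.14907×(-1.90335)=-0.28373, 0.09938×(-2.30882)=-0.22945, 0.18012×(-1.71411)=-0.30875, 0.1118×(-2.19103)=-0.24496, 0.18012×(-1.71411)=-0.30875, 0.13043×(-2.03688)=-0.26568.
Sum = -1.92505, so H' = 1.925.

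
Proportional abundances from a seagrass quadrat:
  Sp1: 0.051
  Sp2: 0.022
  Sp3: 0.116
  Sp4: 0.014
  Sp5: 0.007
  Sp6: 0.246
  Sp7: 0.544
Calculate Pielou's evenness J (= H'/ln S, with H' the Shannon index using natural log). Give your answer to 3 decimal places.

H' = −Σ pᵢ ln pᵢ = −((-0.15177) + (-0.08397) + (-0.24988) + (-0.05976) + (-0.03473) + (-0.34500) + (-0.33119)) = 1.25630 (working shown to 5 dp, full precision carried).
With S = 7 species, ln S = 1.94591, so J = 1.25630/1.94591 = 0.64561, i.e. 0.646 to 3 decimal places.

0.646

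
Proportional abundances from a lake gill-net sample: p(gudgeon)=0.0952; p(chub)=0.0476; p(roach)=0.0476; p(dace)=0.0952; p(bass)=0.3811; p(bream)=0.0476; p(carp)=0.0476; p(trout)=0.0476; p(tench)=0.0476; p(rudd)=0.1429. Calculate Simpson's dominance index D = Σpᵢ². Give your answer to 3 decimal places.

0.197

D = 0.0952² + 0.0476² + 0.0476² + 0.0952² + 0.3811² + 0.0476² + 0.0476² + 0.0476² + 0.0476² + 0.1429² = 0.00906 + 0.00227 + 0.00227 + 0.00906 + 0.14524 + 0.00227 + 0.00227 + 0.00227 + 0.00227 + 0.02042 = 0.19738 (working shown to 5 dp, full precision carried).
To 3 decimal places, D = 0.197.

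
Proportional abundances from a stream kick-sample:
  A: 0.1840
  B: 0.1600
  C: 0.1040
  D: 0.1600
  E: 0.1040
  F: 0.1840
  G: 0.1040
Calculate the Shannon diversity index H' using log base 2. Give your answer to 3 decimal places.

Each pᵢ log₂ pᵢ term (working shown to 5 dp, full precision carried): 0.184×(-2.44222)=-0.44937, 0.16×(-2.64386)=-0.42302, 0.104×(-3.26534)=-0.33960, 0.16×(-2.64386)=-0.42302, 0.104×(-3.26534)=-0.33960, 0.184×(-2.44222)=-0.44937, 0.104×(-3.26534)=-0.33960.
Sum = -2.76356, so H' = 2.764.

2.764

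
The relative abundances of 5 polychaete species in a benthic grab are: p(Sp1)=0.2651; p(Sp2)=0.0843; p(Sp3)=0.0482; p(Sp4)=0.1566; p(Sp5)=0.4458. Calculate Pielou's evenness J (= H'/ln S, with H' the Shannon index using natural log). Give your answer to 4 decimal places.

H' = −Σ pᵢ ln pᵢ = −((-0.351960) + (-0.208505) + (-0.146161) + (-0.290346) + (-0.360155)) = 1.357127 (working shown to 6 dp, full precision carried).
With S = 5 species, ln S = 1.609438, so J = 1.357127/1.609438 = 0.843231, i.e. 0.8432 to 4 decimal places.

0.8432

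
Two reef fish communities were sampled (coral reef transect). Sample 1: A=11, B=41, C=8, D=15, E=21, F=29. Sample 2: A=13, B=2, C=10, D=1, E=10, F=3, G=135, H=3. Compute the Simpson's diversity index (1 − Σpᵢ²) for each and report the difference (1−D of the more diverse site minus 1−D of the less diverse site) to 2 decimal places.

0.38

Sample 1: N=125, proportions 0.088, 0.328, 0.064, 0.12, 0.168, 0.232, giving 1−D = 0.78413 (working shown to 5 dp, full precision carried).
Sample 2: N=177, proportions 0.07345, 0.0113, 0.0565, 0.00565, 0.0565, 0.01695, 0.76271, 0.01695, giving 1−D = 0.40576.
Difference = |0.78413 − 0.40576| = 0.37837, i.e. 0.38 to 2 decimal places.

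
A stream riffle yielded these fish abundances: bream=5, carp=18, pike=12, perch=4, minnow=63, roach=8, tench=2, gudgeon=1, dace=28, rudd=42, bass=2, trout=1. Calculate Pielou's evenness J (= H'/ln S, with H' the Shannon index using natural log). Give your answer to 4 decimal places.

Total N = 5+18+12+4+63+8+2+1+28+42+2+1 = 186, so the proportions are 0.026882, 0.096774, 0.064516, 0.021505, 0.33871, 0.043011, 0.010753, 0.005376, 0.150538, 0.225806, 0.010753, 0.005376 (working shown to 6 dp, full precision carried).
H' = −Σ pᵢ ln pᵢ = −((-0.097213) + (-0.226004) + (-0.176828) + (-0.082569) + (-0.366691) + (-0.135325) + (-0.048738) + (-0.028095) + (-0.285049) + (-0.336017) + (-0.048738) + (-0.028095)) = 1.859363.
With S = 12 species, ln S = 2.484907, so J = 1.859363/2.484907 = 0.748263, i.e. 0.7483 to 4 decimal places.

0.7483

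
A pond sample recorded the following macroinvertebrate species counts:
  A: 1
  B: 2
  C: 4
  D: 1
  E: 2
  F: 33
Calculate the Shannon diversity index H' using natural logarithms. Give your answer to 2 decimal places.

Total N = 1+2+4+1+2+33 = 43, so the proportions are 0.0233, 0.0465, 0.093, 0.0233, 0.0465, 0.7674 (working shown to 4 dp, full precision carried).
Each pᵢ ln pᵢ term: 0.0233×(-3.7612)=-0.0875, 0.0465×(-3.0681)=-0.1427, 0.093×(-2.3749)=-0.2209, 0.0233×(-3.7612)=-0.0875, 0.0465×(-3.0681)=-0.1427, 0.7674×(-0.2647)=-0.2031.
Sum = -0.8844, so H' = 0.88.

0.88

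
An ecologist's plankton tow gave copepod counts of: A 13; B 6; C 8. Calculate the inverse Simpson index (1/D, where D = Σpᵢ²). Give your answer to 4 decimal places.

Total N = 13+6+8 = 27, so the proportions are 0.4814815, 0.2222222, 0.2962963 (working shown to 7 dp, full precision carried).
D = 0.4814815² + 0.2222222² + 0.2962963² = 0.2318244 + 0.0493827 + 0.0877915 = 0.3689986.
So 1/D = 2.710037, i.e. 2.7100 to 4 decimal places.

2.7100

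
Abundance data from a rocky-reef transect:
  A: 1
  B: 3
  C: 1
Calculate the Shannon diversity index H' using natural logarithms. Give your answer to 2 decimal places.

Total N = 1+3+1 = 5, so the proportions are 0.2, 0.6, 0.2 (working shown to 4 dp, full precision carried).
Each pᵢ ln pᵢ term: 0.2×(-1.6094)=-0.3219, 0.6×(-0.5108)=-0.3065, 0.2×(-1.6094)=-0.3219.
Sum = -0.9503, so H' = 0.95.

0.95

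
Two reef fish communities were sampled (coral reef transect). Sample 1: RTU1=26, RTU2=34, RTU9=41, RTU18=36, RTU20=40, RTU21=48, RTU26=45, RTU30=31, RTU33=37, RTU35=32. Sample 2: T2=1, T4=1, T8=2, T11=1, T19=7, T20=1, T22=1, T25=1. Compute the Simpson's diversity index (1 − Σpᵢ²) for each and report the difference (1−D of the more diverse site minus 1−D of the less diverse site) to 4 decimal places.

Sample 1: N=370, proportions 0.07027, 0.091892, 0.110811, 0.097297, 0.108108, 0.12973, 0.121622, 0.083784, 0.1, 0.086486, giving 1−D = 0.897064 (working shown to 6 dp, full precision carried).
Sample 2: N=15, proportions 0.066667, 0.066667, 0.133333, 0.066667, 0.466667, 0.066667, 0.066667, 0.066667, giving 1−D = 0.737778.
Difference = |0.897064 − 0.737778| = 0.159286, i.e. 0.1593 to 4 decimal places.

0.1593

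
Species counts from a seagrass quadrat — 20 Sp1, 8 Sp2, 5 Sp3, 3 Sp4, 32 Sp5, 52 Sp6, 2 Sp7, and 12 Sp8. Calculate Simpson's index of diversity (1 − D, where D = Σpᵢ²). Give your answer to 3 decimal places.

0.756

Total N = 20+8+5+3+32+52+2+12 = 134, so the proportions are 0.14925, 0.0597, 0.03731, 0.02239, 0.23881, 0.38806, 0.01493, 0.08955 (working shown to 5 dp, full precision carried).
D = 0.14925² + 0.0597² + 0.03731² + 0.02239² + 0.23881² + 0.38806² + 0.01493² + 0.08955² = 0.02228 + 0.00356 + 0.00139 + 0.00050 + 0.05703 + 0.15059 + 0.00022 + 0.00802 = 0.24360.
So 1 − D = 0.75640, i.e. 0.756 to 3 decimal places.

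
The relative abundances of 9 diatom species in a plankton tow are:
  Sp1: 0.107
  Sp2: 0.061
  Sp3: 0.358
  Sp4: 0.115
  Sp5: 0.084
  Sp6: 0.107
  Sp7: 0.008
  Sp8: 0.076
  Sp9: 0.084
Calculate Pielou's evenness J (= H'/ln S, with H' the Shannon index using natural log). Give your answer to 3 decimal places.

0.872

H' = −Σ pᵢ ln pᵢ = −((-0.23914) + (-0.17061) + (-0.36775) + (-0.24872) + (-0.20806) + (-0.23914) + (-0.03863) + (-0.19585) + (-0.20806)) = 1.91596 (working shown to 5 dp, full precision carried).
With S = 9 species, ln S = 2.19722, so J = 1.91596/2.19722 = 0.87199, i.e. 0.872 to 3 decimal places.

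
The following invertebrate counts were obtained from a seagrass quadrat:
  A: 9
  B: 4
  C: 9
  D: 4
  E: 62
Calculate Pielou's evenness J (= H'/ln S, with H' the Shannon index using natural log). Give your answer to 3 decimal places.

0.618

Total N = 9+4+9+4+62 = 88, so the proportions are 0.10227, 0.04545, 0.10227, 0.04545, 0.70455 (working shown to 5 dp, full precision carried).
H' = −Σ pᵢ ln pᵢ = −((-0.23319) + (-0.14050) + (-0.23319) + (-0.14050) + (-0.24673)) = 0.99412.
With S = 5 species, ln S = 1.60944, so J = 0.99412/1.60944 = 0.61768, i.e. 0.618 to 3 decimal places.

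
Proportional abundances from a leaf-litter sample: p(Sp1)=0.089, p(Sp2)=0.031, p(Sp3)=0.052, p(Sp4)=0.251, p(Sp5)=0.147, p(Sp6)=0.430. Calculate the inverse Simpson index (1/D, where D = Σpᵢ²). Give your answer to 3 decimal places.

3.558

D = 0.089² + 0.031² + 0.052² + 0.251² + 0.147² + 0.43² = 0.0079210 + 0.0009610 + 0.0027040 + 0.0630010 + 0.0216090 + 0.1849000 = 0.2810960 (working shown to 7 dp, full precision carried).
So 1/D = 3.55750, i.e. 3.558 to 3 decimal places.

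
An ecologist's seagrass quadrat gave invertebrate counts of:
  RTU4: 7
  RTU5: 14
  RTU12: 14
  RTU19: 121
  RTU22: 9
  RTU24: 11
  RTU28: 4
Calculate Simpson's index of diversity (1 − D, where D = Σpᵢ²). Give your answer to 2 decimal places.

0.53

Total N = 7+14+14+121+9+11+4 = 180, so the proportions are 0.0389, 0.0778, 0.0778, 0.6722, 0.05, 0.0611, 0.0222 (working shown to 4 dp, full precision carried).
D = 0.0389² + 0.0778² + 0.0778² + 0.6722² + 0.05² + 0.0611² + 0.0222² = 0.0015 + 0.0060 + 0.0060 + 0.4519 + 0.0025 + 0.0037 + 0.0005 = 0.4722.
So 1 − D = 0.5278, i.e. 0.53 to 2 decimal places.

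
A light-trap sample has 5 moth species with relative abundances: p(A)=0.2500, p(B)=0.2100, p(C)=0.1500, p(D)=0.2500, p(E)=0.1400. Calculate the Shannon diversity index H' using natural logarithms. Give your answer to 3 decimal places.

Each pᵢ ln pᵢ term (working shown to 5 dp, full precision carried): 0.25×(-1.38629)=-0.34657, 0.21×(-1.56065)=-0.32774, 0.15×(-1.89712)=-0.28457, 0.25×(-1.38629)=-0.34657, 0.14×(-1.96611)=-0.27526.
Sum = -1.58071, so H' = 1.581.

1.581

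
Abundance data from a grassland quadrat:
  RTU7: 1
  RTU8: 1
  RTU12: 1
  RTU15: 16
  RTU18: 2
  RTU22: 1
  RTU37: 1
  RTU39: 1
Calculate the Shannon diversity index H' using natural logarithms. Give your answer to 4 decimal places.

Total N = 1+1+1+16+2+1+1+1 = 24, so the proportions are 0.041667, 0.041667, 0.041667, 0.666667, 0.083333, 0.041667, 0.041667, 0.041667 (working shown to 6 dp, full precision carried).
Each pᵢ ln pᵢ term: 0.041667×(-3.178054)=-0.132419, 0.041667×(-3.178054)=-0.132419, 0.041667×(-3.178054)=-0.132419, 0.666667×(-0.405465)=-0.270310, 0.083333×(-2.484907)=-0.207076, 0.041667×(-3.178054)=-0.132419, 0.041667×(-3.178054)=-0.132419, 0.041667×(-3.178054)=-0.132419.
Sum = -1.271899, so H' = 1.2719.

1.2719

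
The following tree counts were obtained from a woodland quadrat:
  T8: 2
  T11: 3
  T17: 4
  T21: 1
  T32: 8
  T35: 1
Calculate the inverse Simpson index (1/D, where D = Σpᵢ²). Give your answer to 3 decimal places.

Total N = 2+3+4+1+8+1 = 19, so the proportions are 0.1052632, 0.1578947, 0.2105263, 0.0526316, 0.4210526, 0.0526316 (working shown to 7 dp, full precision carried).
D = 0.1052632² + 0.1578947² + 0.2105263² + 0.0526316² + 0.4210526² + 0.0526316² = 0.0110803 + 0.0249307 + 0.0443213 + 0.0027701 + 0.1772853 + 0.0027701 = 0.2631579.
So 1/D = 3.80000, i.e. 3.800 to 3 decimal places.

3.800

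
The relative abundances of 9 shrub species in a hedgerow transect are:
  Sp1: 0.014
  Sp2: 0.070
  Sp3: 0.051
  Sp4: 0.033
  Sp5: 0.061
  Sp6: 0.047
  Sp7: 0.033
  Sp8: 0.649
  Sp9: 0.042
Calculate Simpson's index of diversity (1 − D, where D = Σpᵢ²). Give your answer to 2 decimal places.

0.56

D = 0.014² + 0.07² + 0.051² + 0.033² + 0.061² + 0.047² + 0.033² + 0.649² + 0.042² = 0.0002 + 0.0049 + 0.0026 + 0.0011 + 0.0037 + 0.0022 + 0.0011 + 0.4212 + 0.0018 = 0.4388 (working shown to 4 dp, full precision carried).
So 1 − D = 0.5612, i.e. 0.56 to 2 decimal places.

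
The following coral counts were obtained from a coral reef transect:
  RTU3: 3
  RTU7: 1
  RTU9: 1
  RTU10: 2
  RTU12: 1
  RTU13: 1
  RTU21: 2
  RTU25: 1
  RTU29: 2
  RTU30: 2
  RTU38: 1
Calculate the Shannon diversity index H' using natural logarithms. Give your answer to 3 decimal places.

2.313

Total N = 3+1+1+2+1+1+2+1+2+2+1 = 17, so the proportions are 0.17647, 0.05882, 0.05882, 0.11765, 0.05882, 0.05882, 0.11765, 0.05882, 0.11765, 0.11765, 0.05882 (working shown to 5 dp, full precision carried).
Each pᵢ ln pᵢ term: 0.17647×(-1.73460)=-0.30611, 0.05882×(-2.83321)=-0.16666, 0.05882×(-2.83321)=-0.16666, 0.11765×(-2.14007)=-0.25177, 0.05882×(-2.83321)=-0.16666, 0.05882×(-2.83321)=-0.16666, 0.11765×(-2.14007)=-0.25177, 0.05882×(-2.83321)=-0.16666, 0.11765×(-2.14007)=-0.25177, 0.11765×(-2.14007)=-0.25177, 0.05882×(-2.83321)=-0.16666.
Sum = -2.31315, so H' = 2.313.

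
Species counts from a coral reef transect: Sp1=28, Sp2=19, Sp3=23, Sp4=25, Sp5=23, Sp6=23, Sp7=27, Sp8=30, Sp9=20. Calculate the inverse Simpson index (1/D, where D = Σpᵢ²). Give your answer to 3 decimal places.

8.824

Total N = 28+19+23+25+23+23+27+30+20 = 218, so the proportions are 0.1284404, 0.087156, 0.1055046, 0.1146789, 0.1055046, 0.1055046, 0.1238532, 0.1376147, 0.0917431 (working shown to 7 dp, full precision carried).
D = 0.1284404² + 0.087156² + 0.1055046² + 0.1146789² + 0.1055046² + 0.1055046² + 0.1238532² + 0.1376147² + 0.0917431² = 0.0164969 + 0.0075962 + 0.0111312 + 0.0131512 + 0.0111312 + 0.0111312 + 0.0153396 + 0.0189378 + 0.0084168 = 0.1133322.
So 1/D = 8.82362, i.e. 8.824 to 3 decimal places.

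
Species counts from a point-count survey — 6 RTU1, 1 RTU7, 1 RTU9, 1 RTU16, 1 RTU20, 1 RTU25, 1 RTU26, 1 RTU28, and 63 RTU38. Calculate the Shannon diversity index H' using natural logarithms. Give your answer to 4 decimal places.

0.7548

Total N = 6+1+1+1+1+1+1+1+63 = 76, so the proportions are 0.078947, 0.013158, 0.013158, 0.013158, 0.013158, 0.013158, 0.013158, 0.013158, 0.828947 (working shown to 6 dp, full precision carried).
Each pᵢ ln pᵢ term: 0.078947×(-2.538974)=-0.200445, 0.013158×(-4.330733)=-0.056983, 0.013158×(-4.330733)=-0.056983, 0.013158×(-4.330733)=-0.056983, 0.013158×(-4.330733)=-0.056983, 0.013158×(-4.330733)=-0.056983, 0.013158×(-4.330733)=-0.056983, 0.013158×(-4.330733)=-0.056983, 0.828947×(-0.187599)=-0.155509.
Sum = -0.754838, so H' = 0.7548.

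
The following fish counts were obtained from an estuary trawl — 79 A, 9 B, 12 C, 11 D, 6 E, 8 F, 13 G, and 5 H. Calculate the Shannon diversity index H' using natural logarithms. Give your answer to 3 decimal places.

1.537

Total N = 79+9+12+11+6+8+13+5 = 143, so the proportions are 0.55245, 0.06294, 0.08392, 0.07692, 0.04196, 0.05594, 0.09091, 0.03497 (working shown to 5 dp, full precision carried).
Each pᵢ ln pᵢ term: 0.55245×(-0.59340)=-0.32782, 0.06294×(-2.76562)=-0.17406, 0.08392×(-2.47794)=-0.20794, 0.07692×(-2.56495)=-0.19730, 0.04196×(-3.17109)=-0.13305, 0.05594×(-2.88340)=-0.16131, 0.09091×(-2.39790)=-0.21799, 0.03497×(-3.35341)=-0.11725.
Sum = -1.53673, so H' = 1.537.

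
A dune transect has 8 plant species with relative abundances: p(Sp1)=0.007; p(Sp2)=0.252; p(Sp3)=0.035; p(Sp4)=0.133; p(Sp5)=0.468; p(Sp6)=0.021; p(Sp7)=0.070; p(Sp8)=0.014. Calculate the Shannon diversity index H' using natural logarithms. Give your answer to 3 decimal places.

Each pᵢ ln pᵢ term (working shown to 5 dp, full precision carried): 0.007×(-4.96185)=-0.03473, 0.252×(-1.37833)=-0.34734, 0.035×(-3.35241)=-0.11733, 0.133×(-2.01741)=-0.26832, 0.468×(-0.75929)=-0.35535, 0.021×(-3.86323)=-0.08113, 0.07×(-2.65926)=-0.18615, 0.014×(-4.26870)=-0.05976.
Sum = -1.45010, so H' = 1.450.

1.450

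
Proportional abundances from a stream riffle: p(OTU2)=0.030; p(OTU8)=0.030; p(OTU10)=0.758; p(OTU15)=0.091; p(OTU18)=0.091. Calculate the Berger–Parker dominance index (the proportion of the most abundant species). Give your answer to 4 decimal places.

The largest proportion is 0.758, i.e. d = 0.7580 to 4 decimal places.

0.7580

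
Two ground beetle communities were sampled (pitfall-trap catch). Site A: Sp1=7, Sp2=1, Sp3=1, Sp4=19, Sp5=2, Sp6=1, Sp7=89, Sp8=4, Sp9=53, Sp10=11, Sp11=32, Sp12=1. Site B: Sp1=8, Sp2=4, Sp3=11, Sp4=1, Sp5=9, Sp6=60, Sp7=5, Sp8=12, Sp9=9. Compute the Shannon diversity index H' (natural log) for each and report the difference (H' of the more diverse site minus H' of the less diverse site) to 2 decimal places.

0.01

Site A: N=221, proportions 0.031674, 0.004525, 0.004525, 0.085973, 0.00905, 0.004525, 0.402715, 0.0181, 0.239819, 0.049774, 0.144796, 0.004525, giving H' = 1.671051 (working shown to 6 dp, full precision carried).
Site B: N=119, proportions 0.067227, 0.033613, 0.092437, 0.008403, 0.07563, 0.504202, 0.042017, 0.10084, 0.07563, giving H' = 1.656146.
Difference = |1.671051 − 1.656146| = 0.014905, i.e. 0.01 to 2 decimal places.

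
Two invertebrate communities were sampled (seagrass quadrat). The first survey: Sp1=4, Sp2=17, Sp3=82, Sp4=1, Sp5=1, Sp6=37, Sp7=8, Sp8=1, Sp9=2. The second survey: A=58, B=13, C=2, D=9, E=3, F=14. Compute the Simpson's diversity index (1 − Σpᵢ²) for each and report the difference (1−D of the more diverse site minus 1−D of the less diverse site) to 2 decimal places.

0.03

The first survey: N=153, proportions 0.0261, 0.1111, 0.5359, 0.0065, 0.0065, 0.2418, 0.0523, 0.0065, 0.0131, giving 1−D = 0.6382 (working shown to 4 dp, full precision carried).
The second survey: N=99, proportions 0.5859, 0.1313, 0.0202, 0.0909, 0.0303, 0.1414, giving 1−D = 0.6099.
Difference = |0.6382 − 0.6099| = 0.0283, i.e. 0.03 to 2 decimal places.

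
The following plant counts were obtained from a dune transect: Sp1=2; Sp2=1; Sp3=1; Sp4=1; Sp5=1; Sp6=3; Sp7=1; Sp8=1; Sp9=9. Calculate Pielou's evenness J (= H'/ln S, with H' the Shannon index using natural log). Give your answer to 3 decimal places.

Total N = 2+1+1+1+1+3+1+1+9 = 20, so the proportions are 0.1, 0.05, 0.05, 0.05, 0.05, 0.15, 0.05, 0.05, 0.45 (working shown to 5 dp, full precision carried).
H' = −Σ pᵢ ln pᵢ = −((-0.23026) + (-0.14979) + (-0.14979) + (-0.14979) + (-0.14979) + (-0.28457) + (-0.14979) + (-0.14979) + (-0.35933)) = 1.77287.
With S = 9 species, ln S = 2.19722, so J = 1.77287/2.19722 = 0.80687, i.e. 0.807 to 3 decimal places.

0.807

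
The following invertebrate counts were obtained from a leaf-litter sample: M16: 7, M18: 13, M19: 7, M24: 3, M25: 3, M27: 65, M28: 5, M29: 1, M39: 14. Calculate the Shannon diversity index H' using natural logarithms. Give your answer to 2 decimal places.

Total N = 7+13+7+3+3+65+5+1+14 = 118, so the proportions are 0.0593, 0.1102, 0.0593, 0.0254, 0.0254, 0.5508, 0.0424, 0.0085, 0.1186 (working shown to 4 dp, full precision carried).
Each pᵢ ln pᵢ term: 0.0593×(-2.8248)=-0.1676, 0.1102×(-2.2057)=-0.2430, 0.0593×(-2.8248)=-0.1676, 0.0254×(-3.6721)=-0.0934, 0.0254×(-3.6721)=-0.0934, 0.5508×(-0.5963)=-0.3285, 0.0424×(-3.1612)=-0.1340, 0.0085×(-4.7707)=-0.0404, 0.1186×(-2.1316)=-0.2529.
Sum = -1.5206, so H' = 1.52.

1.52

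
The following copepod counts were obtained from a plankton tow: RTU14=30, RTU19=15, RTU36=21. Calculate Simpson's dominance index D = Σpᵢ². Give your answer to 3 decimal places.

Total N = 30+15+21 = 66, so the proportions are 0.45455, 0.22727, 0.31818 (working shown to 5 dp, full precision carried).
D = 0.45455² + 0.22727² + 0.31818² = 0.20661 + 0.05165 + 0.10124 = 0.35950.
To 3 decimal places, D = 0.360.

0.360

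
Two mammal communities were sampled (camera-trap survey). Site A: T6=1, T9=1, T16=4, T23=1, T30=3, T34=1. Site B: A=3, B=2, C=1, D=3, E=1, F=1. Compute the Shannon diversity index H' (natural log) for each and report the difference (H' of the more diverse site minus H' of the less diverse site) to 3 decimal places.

0.078

Site A: N=11, proportions 0.09091, 0.09091, 0.36364, 0.09091, 0.27273, 0.09091, giving H' = 1.59417 (working shown to 5 dp, full precision carried).
Site B: N=11, proportions 0.27273, 0.18182, 0.09091, 0.27273, 0.09091, 0.09091, giving H' = 1.67263.
Difference = |1.59417 − 1.67263| = 0.07846, i.e. 0.078 to 3 decimal places.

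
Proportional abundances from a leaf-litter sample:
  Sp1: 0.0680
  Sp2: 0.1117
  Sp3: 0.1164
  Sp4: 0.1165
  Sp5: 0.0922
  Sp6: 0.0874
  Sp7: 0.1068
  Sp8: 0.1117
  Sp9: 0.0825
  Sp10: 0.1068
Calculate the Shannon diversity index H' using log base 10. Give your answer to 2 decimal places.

0.99

Each pᵢ log₁₀ pᵢ term (working shown to 4 dp, full precision carried): 0.068×(-1.1675)=-0.0794, 0.1117×(-0.9519)=-0.1063, 0.1164×(-0.9340)=-0.1087, 0.1165×(-0.9337)=-0.1088, 0.0922×(-1.0353)=-0.0955, 0.0874×(-1.0585)=-0.0925, 0.1068×(-0.9714)=-0.1037, 0.1117×(-0.9519)=-0.1063, 0.0825×(-1.0835)=-0.0894, 0.1068×(-0.9714)=-0.1037.
Sum = -0.9944, so H' = 0.99.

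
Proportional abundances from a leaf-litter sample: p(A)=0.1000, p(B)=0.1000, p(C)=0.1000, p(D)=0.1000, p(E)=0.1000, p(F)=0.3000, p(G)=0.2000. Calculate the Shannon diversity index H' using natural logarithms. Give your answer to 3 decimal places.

Each pᵢ ln pᵢ term (working shown to 5 dp, full precision carried): 0.1×(-2.30259)=-0.23026, 0.1×(-2.30259)=-0.23026, 0.1×(-2.30259)=-0.23026, 0.1×(-2.30259)=-0.23026, 0.1×(-2.30259)=-0.23026, 0.3×(-1.20397)=-0.36119, 0.2×(-1.60944)=-0.32189.
Sum = -1.83437, so H' = 1.834.

1.834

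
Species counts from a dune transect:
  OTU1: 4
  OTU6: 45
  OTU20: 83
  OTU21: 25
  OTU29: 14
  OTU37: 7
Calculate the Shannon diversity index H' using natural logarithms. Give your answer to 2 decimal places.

Total N = 4+45+83+25+14+7 = 178, so the proportions are 0.0225, 0.2528, 0.4663, 0.1404, 0.0787, 0.0393 (working shown to 4 dp, full precision carried).
Each pᵢ ln pᵢ term: 0.0225×(-3.7955)=-0.0853, 0.2528×(-1.3751)=-0.3476, 0.4663×(-0.7629)=-0.3558, 0.1404×(-1.9629)=-0.2757, 0.0787×(-2.5427)=-0.2000, 0.0393×(-3.2359)=-0.1273.
Sum = -1.3916, so H' = 1.39.

1.39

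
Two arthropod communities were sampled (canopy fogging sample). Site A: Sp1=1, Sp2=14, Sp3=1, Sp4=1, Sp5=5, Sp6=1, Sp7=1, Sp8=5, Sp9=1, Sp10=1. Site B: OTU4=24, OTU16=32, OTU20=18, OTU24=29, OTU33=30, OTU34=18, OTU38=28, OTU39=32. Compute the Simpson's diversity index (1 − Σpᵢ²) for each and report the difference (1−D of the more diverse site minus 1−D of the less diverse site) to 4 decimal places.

0.1331

Site A: N=31, proportions 0.032258, 0.451613, 0.032258, 0.032258, 0.16129, 0.032258, 0.032258, 0.16129, 0.032258, 0.032258, giving 1−D = 0.736733 (working shown to 6 dp, full precision carried).
Site B: N=211, proportions 0.113744, 0.151659, 0.085308, 0.137441, 0.14218, 0.085308, 0.132701, 0.151659, giving 1−D = 0.869792.
Difference = |0.736733 − 0.869792| = 0.133059, i.e. 0.1331 to 4 decimal places.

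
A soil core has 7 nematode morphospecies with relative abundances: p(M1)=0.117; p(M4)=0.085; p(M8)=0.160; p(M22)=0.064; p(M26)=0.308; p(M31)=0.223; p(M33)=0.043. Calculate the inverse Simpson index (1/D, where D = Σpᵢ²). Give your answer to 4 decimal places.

5.0748

D = 0.117² + 0.085² + 0.16² + 0.064² + 0.308² + 0.223² + 0.043² = 0.01368900 + 0.00722500 + 0.02560000 + 0.00409600 + 0.09486400 + 0.04972900 + 0.00184900 = 0.19705200 (working shown to 8 dp, full precision carried).
So 1/D = 5.074803, i.e. 5.0748 to 4 decimal places.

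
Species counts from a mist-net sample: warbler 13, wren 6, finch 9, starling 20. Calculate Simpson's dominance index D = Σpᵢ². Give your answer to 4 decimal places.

0.2977

Total N = 13+6+9+20 = 48, so the proportions are 0.270833, 0.125, 0.1875, 0.416667 (working shown to 6 dp, full precision carried).
D = 0.270833² + 0.125² + 0.1875² + 0.416667² = 0.073351 + 0.015625 + 0.035156 + 0.173611 = 0.297743.
To 4 decimal places, D = 0.2977.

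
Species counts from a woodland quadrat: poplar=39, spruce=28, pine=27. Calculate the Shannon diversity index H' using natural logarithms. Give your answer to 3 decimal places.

Total N = 39+28+27 = 94, so the proportions are 0.41489, 0.29787, 0.28723 (working shown to 5 dp, full precision carried).
Each pᵢ ln pᵢ term: 0.41489×(-0.87973)=-0.36500, 0.29787×(-1.21109)=-0.36075, 0.28723×(-1.24746)=-0.35831.
Sum = -1.08406, so H' = 1.084.

1.084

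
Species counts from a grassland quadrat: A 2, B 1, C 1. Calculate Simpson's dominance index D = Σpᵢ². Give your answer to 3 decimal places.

Total N = 2+1+1 = 4, so the proportions are 0.5, 0.25, 0.25 (working shown to 5 dp, full precision carried).
D = 0.5² + 0.25² + 0.25² = 0.25000 + 0.06250 + 0.06250 = 0.37500.
To 3 decimal places, D = 0.375.

0.375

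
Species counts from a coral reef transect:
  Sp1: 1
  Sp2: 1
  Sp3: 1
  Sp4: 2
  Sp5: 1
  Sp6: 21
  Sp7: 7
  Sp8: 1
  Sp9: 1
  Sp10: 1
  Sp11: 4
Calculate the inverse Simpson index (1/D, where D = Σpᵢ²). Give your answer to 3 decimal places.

3.251

Total N = 1+1+1+2+1+21+7+1+1+1+4 = 41, so the proportions are 0.0243902, 0.0243902, 0.0243902, 0.0487805, 0.0243902, 0.5121951, 0.1707317, 0.0243902, 0.0243902, 0.0243902, 0.097561 (working shown to 7 dp, full precision carried).
D = 0.0243902² + 0.0243902² + 0.0243902² + 0.0487805² + 0.0243902² + 0.5121951² + 0.1707317² + 0.0243902² + 0.0243902² + 0.0243902² + 0.097561² = 0.0005949 + 0.0005949 + 0.0005949 + 0.0023795 + 0.0005949 + 0.2623438 + 0.0291493 + 0.0005949 + 0.0005949 + 0.0005949 + 0.0095181 = 0.3075550.
So 1/D = 3.25145, i.e. 3.251 to 3 decimal places.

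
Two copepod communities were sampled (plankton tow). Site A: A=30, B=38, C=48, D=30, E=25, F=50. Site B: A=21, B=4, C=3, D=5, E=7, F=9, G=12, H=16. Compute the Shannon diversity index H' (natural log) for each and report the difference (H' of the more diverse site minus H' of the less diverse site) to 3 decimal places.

0.138

Site A: N=221, proportions 0.13575, 0.17195, 0.21719, 0.13575, 0.11312, 0.22624, giving H' = 1.75929 (working shown to 5 dp, full precision carried).
Site B: N=77, proportions 0.27273, 0.05195, 0.03896, 0.06494, 0.09091, 0.11688, 0.15584, 0.20779, giving H' = 1.89705.
Difference = |1.75929 − 1.89705| = 0.13776, i.e. 0.138 to 3 decimal places.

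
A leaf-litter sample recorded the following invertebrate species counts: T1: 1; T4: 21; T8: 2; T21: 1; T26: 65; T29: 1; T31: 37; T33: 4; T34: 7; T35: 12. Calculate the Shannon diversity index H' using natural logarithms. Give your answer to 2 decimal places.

1.58

Total N = 1+21+2+1+65+1+37+4+7+12 = 151, so the proportions are 0.0066, 0.1391, 0.0132, 0.0066, 0.4305, 0.0066, 0.245, 0.0265, 0.0464, 0.0795 (working shown to 4 dp, full precision carried).
Each pᵢ ln pᵢ term: 0.0066×(-5.0173)=-0.0332, 0.1391×(-1.9728)=-0.2744, 0.0132×(-4.3241)=-0.0573, 0.0066×(-5.0173)=-0.0332, 0.4305×(-0.8429)=-0.3628, 0.0066×(-5.0173)=-0.0332, 0.245×(-1.4064)=-0.3446, 0.0265×(-3.6310)=-0.0962, 0.0464×(-3.0714)=-0.1424, 0.0795×(-2.5324)=-0.2012.
Sum = -1.5786, so H' = 1.58.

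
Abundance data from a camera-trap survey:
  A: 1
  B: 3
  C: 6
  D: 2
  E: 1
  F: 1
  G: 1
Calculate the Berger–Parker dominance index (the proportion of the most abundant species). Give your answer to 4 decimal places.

Total N = 1+3+6+2+1+1+1 = 15, so the proportions are 0.066667, 0.2, 0.4, 0.133333, 0.066667, 0.066667, 0.066667 (working shown to 6 dp, full precision carried).
The largest proportion is 0.4, i.e. d = 0.4000 to 4 decimal places.

0.4000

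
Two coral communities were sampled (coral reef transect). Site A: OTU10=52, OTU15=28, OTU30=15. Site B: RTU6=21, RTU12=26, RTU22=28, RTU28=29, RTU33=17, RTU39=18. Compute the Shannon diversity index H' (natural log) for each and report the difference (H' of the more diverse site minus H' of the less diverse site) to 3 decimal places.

Site A: N=95, proportions 0.54737, 0.29474, 0.15789, giving H' = 0.98138 (working shown to 5 dp, full precision carried).
Site B: N=139, proportions 0.15108, 0.18705, 0.20144, 0.20863, 0.1223, 0.1295, giving H' = 1.77052.
Difference = |0.98138 − 1.77052| = 0.78914, i.e. 0.789 to 3 decimal places.

0.789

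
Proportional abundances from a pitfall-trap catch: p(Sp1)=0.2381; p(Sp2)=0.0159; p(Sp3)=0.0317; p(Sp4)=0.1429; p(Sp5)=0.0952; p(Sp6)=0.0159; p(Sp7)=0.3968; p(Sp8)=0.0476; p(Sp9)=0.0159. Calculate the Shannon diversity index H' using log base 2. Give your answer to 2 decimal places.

Each pᵢ log₂ pᵢ term (working shown to 4 dp, full precision carried): 0.2381×(-2.0704)=-0.4930, 0.0159×(-5.9748)=-0.0950, 0.0317×(-4.9794)=-0.1578, 0.1429×(-2.8069)=-0.4011, 0.0952×(-3.3929)=-0.3230, 0.0159×(-5.9748)=-0.0950, 0.3968×(-1.3335)=-0.5291, 0.0476×(-4.3929)=-0.2091, 0.0159×(-5.9748)=-0.0950.
Sum = -2.3982, so H' = 2.40.

2.40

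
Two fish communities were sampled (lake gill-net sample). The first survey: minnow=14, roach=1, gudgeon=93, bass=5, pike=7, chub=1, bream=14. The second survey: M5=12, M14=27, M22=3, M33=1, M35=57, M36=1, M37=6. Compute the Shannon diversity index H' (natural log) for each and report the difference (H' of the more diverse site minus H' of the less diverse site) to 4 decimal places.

0.2025

The first survey: N=135, proportions 0.103704, 0.007407, 0.688889, 0.037037, 0.051852, 0.007407, 0.103704, giving H' = 1.074949 (working shown to 6 dp, full precision carried).
The second survey: N=107, proportions 0.11215, 0.252336, 0.028037, 0.009346, 0.53271, 0.009346, 0.056075, giving H' = 1.277438.
Difference = |1.074949 − 1.277438| = 0.202489, i.e. 0.2025 to 4 decimal places.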